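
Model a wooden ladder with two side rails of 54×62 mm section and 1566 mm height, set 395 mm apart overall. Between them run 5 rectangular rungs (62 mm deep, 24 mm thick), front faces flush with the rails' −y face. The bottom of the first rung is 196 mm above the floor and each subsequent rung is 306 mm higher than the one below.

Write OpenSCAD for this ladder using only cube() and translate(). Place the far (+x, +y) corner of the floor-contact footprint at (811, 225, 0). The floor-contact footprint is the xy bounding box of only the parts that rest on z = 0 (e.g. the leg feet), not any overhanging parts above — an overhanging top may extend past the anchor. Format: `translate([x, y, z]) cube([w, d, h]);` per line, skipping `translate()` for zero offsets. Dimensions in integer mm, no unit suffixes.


translate([416, 163, 0]) cube([54, 62, 1566]);
translate([757, 163, 0]) cube([54, 62, 1566]);
translate([470, 163, 196]) cube([287, 62, 24]);
translate([470, 163, 502]) cube([287, 62, 24]);
translate([470, 163, 808]) cube([287, 62, 24]);
translate([470, 163, 1114]) cube([287, 62, 24]);
translate([470, 163, 1420]) cube([287, 62, 24]);


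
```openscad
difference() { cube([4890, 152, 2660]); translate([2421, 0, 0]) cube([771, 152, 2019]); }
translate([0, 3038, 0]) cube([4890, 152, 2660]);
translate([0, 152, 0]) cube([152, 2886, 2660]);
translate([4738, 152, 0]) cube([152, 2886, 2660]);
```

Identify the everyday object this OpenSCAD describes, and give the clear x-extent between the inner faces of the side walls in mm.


A single room. The interior width is 4586 mm.

Four walls enclosing a rectangle with a door in the front wall — a room. Outside width 4890 minus two 152 mm walls gives 4586 mm.


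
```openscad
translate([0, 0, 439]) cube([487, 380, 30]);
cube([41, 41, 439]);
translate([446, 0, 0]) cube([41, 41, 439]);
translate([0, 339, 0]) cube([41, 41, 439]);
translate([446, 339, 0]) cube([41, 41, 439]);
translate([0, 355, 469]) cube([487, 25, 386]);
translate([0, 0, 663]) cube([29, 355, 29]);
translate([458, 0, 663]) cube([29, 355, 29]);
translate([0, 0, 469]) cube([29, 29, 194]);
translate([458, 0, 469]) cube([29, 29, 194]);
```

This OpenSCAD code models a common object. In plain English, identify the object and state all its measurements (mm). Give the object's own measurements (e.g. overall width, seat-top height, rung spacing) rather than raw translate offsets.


A chair. The seat is a 487×380×30 mm slab with its top at z = 469 mm, on four 41×41 mm corner legs (flush with the seat edges, standing on z = 0). A flat backrest 25 mm thick, 386 mm tall, spans the full seat width and rises from the seat top along its +y edge, rear face flush with the rear of the seat. Two armrests of 29×29 mm section run along each side from the seat's front edge to the front of the backrest, top faces 223 mm above the seat top and outer faces flush with the seat's x-edges; a 29×29 mm post under the front of each armrest stands on the seat at the front corner.


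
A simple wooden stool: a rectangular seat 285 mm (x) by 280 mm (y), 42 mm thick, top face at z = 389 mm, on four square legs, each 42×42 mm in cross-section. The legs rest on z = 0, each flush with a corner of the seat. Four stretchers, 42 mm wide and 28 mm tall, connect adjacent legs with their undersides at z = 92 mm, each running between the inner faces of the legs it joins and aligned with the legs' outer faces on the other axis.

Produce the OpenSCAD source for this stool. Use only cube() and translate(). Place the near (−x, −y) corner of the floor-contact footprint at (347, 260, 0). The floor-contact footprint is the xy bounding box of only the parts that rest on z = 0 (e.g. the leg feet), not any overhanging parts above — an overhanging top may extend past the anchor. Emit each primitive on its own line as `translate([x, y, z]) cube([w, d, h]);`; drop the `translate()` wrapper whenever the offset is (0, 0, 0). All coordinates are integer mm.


translate([347, 260, 347]) cube([285, 280, 42]);
translate([347, 260, 0]) cube([42, 42, 347]);
translate([590, 260, 0]) cube([42, 42, 347]);
translate([347, 498, 0]) cube([42, 42, 347]);
translate([590, 498, 0]) cube([42, 42, 347]);
translate([389, 260, 92]) cube([201, 42, 28]);
translate([389, 498, 92]) cube([201, 42, 28]);
translate([347, 302, 92]) cube([42, 196, 28]);
translate([590, 302, 92]) cube([42, 196, 28]);


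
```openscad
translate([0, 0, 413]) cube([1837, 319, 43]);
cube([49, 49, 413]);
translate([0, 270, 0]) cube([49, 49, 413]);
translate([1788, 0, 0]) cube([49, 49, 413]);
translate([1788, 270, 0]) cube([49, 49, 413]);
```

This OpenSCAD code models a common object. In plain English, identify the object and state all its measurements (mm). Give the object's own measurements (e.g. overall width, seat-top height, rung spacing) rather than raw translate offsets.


A bench: a 1837×319 mm seat slab, 43 mm thick, top at z = 456 mm, on four 49×49 mm square legs flush with the seat corners and standing on z = 0.


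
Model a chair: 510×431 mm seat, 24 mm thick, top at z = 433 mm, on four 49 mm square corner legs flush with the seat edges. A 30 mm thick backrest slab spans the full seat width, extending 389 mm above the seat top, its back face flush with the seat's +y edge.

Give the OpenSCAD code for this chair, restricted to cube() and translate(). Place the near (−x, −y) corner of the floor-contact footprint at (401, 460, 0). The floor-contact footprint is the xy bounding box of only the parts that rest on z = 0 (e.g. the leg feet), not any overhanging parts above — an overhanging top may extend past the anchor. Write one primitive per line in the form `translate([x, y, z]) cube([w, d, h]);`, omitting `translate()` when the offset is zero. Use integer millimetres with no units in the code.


// leg_h = 433 - 24 = 409
translate([401, 460, 409]) cube([510, 431, 24]);
translate([401, 460, 0]) cube([49, 49, 409]);
translate([862, 460, 0]) cube([49, 49, 409]);
translate([401, 842, 0]) cube([49, 49, 409]);
translate([862, 842, 0]) cube([49, 49, 409]);
translate([401, 861, 433]) cube([510, 30, 389]);


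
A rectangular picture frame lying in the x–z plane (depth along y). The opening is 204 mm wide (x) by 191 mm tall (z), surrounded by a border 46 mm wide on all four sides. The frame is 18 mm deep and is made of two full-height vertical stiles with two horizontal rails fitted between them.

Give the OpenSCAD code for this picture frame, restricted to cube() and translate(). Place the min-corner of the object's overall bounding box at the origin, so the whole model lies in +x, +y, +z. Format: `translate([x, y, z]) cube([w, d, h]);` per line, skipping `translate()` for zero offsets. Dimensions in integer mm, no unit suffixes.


cube([46, 18, 283]);
translate([250, 0, 0]) cube([46, 18, 283]);
translate([46, 0, 0]) cube([204, 18, 46]);
translate([46, 0, 237]) cube([204, 18, 46]);


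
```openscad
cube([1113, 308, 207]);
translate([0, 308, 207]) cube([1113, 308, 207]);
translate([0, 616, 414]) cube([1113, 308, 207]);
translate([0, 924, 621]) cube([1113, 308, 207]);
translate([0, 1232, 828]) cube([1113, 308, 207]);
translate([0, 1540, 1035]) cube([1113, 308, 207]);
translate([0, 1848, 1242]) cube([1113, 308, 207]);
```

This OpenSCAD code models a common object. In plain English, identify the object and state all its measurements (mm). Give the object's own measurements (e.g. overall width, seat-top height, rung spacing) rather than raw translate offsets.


A straight staircase of 7 solid steps. Each step is 1113 mm wide (x), 308 mm deep (y, the going) and 207 mm tall (the rise). The first step rests on the floor; each subsequent step sits one going further in +y and one rise higher in +z, directly behind and above the previous step with no overlap.


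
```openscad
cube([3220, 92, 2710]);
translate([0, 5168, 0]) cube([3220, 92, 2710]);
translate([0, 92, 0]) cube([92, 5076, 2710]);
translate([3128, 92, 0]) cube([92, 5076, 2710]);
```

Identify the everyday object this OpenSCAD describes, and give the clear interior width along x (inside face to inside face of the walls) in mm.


A house (or room) frame. The interior width is 3036 mm.

Four 2710 mm walls enclosing a rectangle with no floor or roof — a room or house frame. Outside width is 3220 mm and wall thickness is 92 mm, so the interior width is 3220 − 2 × 92 = 3036 mm.


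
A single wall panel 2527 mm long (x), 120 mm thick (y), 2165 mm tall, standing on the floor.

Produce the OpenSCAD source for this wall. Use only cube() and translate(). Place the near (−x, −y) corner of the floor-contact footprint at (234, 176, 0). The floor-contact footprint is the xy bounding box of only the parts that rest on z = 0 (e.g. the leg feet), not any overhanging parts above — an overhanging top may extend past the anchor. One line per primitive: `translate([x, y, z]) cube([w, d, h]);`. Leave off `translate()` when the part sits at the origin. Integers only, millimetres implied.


translate([234, 176, 0]) cube([2527, 120, 2165]);


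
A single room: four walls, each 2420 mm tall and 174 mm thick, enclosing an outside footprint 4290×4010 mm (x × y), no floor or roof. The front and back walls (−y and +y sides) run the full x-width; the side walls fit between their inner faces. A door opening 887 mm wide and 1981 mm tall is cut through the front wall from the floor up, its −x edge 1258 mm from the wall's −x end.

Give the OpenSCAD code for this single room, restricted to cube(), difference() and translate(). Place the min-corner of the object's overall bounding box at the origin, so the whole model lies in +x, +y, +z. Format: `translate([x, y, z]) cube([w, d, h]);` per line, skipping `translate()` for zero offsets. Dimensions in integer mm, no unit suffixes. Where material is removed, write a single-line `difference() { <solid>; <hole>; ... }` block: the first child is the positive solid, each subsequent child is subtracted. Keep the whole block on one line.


difference() { cube([4290, 174, 2420]); translate([1258, 0, 0]) cube([887, 174, 1981]); }
translate([0, 3836, 0]) cube([4290, 174, 2420]);
translate([0, 174, 0]) cube([174, 3662, 2420]);
translate([4116, 174, 0]) cube([174, 3662, 2420]);


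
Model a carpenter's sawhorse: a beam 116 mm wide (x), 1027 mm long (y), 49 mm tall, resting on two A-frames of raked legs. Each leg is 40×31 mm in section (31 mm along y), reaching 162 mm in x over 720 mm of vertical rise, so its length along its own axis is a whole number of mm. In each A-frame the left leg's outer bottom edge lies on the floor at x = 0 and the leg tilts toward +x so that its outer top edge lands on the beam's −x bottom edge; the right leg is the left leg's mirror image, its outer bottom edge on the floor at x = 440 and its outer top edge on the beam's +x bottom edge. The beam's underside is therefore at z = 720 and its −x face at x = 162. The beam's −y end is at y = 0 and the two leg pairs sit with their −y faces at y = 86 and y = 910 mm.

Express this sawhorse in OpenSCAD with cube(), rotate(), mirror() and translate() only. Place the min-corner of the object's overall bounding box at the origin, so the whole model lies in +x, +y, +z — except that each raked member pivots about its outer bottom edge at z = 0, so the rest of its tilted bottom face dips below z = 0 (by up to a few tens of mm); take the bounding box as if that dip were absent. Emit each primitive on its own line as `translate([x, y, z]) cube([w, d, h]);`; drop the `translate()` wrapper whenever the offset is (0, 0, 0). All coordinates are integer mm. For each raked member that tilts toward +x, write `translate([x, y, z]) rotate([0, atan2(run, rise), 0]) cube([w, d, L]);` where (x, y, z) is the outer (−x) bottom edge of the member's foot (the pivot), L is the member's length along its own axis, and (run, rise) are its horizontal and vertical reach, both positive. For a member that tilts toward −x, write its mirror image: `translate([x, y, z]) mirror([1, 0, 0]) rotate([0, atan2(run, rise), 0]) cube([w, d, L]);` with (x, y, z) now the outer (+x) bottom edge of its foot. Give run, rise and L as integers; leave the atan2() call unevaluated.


translate([162, 0, 720]) cube([116, 1027, 49]);
translate([0, 86, 0]) rotate([0, atan2(162, 720), 0]) cube([40, 31, 738]);
translate([440, 86, 0]) mirror([1, 0, 0]) rotate([0, atan2(162, 720), 0]) cube([40, 31, 738]);
translate([0, 910, 0]) rotate([0, atan2(162, 720), 0]) cube([40, 31, 738]);
translate([440, 910, 0]) mirror([1, 0, 0]) rotate([0, atan2(162, 720), 0]) cube([40, 31, 738]);


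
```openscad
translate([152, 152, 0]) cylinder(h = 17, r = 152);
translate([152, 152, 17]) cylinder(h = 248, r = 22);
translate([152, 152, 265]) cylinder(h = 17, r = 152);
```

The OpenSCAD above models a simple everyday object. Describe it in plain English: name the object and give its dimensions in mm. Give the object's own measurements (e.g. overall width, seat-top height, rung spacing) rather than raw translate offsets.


A spool: two coaxial disc flanges of radius 152 mm and thickness 17 mm, joined by a core cylinder of radius 22 mm and height 248 mm. The lower flange rests on z = 0 and the three cylinders share a vertical axis.


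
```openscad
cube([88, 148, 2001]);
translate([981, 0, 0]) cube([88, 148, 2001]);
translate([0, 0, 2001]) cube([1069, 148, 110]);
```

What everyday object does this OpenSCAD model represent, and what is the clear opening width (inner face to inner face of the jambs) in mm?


A door frame. The clear opening width is 893 mm.

Two 2001 mm tall posts with a header on top — a door frame. The left jamb is 88 mm wide at x = 0; the right jamb starts at x = 981. The clear opening is 981 − 88 = 893 mm.


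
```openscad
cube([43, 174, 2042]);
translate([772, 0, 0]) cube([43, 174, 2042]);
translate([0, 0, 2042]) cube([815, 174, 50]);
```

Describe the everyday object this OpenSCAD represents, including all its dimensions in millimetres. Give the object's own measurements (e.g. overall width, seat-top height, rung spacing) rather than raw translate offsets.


A door frame. The clear opening is 729 mm wide and 2042 mm high. Two 43 mm wide jambs, 174 mm deep, stand either side of the opening from the floor to the top of the opening. A 50 mm thick head sits across the top of both jambs, spanning the full outside width of the frame.


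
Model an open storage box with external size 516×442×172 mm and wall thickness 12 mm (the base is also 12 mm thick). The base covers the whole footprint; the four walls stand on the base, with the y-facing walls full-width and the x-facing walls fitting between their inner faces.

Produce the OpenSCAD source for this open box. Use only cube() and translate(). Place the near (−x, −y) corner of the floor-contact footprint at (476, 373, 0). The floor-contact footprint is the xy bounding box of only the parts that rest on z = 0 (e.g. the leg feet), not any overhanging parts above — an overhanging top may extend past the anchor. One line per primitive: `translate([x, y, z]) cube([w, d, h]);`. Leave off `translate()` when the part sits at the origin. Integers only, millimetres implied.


translate([476, 373, 0]) cube([516, 442, 12]);
translate([476, 373, 12]) cube([516, 12, 160]);
translate([476, 803, 12]) cube([516, 12, 160]);
translate([476, 385, 12]) cube([12, 418, 160]);
translate([980, 385, 12]) cube([12, 418, 160]);


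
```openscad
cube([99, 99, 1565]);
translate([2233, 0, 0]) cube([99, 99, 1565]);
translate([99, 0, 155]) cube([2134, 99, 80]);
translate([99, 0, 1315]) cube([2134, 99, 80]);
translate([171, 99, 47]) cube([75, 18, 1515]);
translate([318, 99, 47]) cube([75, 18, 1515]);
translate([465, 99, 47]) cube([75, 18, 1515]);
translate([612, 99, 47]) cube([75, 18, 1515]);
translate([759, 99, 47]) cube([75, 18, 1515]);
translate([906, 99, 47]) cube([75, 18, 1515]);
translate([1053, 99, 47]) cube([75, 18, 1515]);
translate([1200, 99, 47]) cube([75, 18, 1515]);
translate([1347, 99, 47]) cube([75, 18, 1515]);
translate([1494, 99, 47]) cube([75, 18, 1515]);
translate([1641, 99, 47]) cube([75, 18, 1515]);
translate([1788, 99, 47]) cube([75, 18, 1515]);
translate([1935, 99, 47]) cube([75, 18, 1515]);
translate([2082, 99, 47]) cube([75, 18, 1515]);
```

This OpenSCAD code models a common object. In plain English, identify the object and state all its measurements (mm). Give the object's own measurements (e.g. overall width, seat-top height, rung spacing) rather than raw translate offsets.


A fence section. Two 99×99 mm posts, 1565 mm tall, stand on the floor with a clear span of 2134 mm between their inner faces. Two horizontal rails of 99×80 mm section span the gap between the posts with their undersides at z = 155 mm and z = 1315 mm, flush with the posts' −y face. 14 pickets, each 75 mm wide, 18 mm thick and 1515 mm tall, are fixed to the +y face of the rails with their bottoms at z = 47 mm, spaced across the span with a 72 mm gap after the −x post and between neighbouring pickets, with 76 mm left before the +x post.


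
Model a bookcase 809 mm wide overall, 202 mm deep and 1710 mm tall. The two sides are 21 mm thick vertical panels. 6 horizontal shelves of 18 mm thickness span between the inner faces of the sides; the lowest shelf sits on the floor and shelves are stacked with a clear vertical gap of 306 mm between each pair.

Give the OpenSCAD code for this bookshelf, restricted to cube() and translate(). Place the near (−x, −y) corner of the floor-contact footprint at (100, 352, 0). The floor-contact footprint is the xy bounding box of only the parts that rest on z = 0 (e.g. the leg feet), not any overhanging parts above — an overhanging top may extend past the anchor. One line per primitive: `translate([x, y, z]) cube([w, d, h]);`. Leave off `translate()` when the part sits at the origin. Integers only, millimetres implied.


translate([100, 352, 0]) cube([21, 202, 1710]);
translate([888, 352, 0]) cube([21, 202, 1710]);
translate([121, 352, 0]) cube([767, 202, 18]);
translate([121, 352, 324]) cube([767, 202, 18]);
translate([121, 352, 648]) cube([767, 202, 18]);
translate([121, 352, 972]) cube([767, 202, 18]);
translate([121, 352, 1296]) cube([767, 202, 18]);
translate([121, 352, 1620]) cube([767, 202, 18]);


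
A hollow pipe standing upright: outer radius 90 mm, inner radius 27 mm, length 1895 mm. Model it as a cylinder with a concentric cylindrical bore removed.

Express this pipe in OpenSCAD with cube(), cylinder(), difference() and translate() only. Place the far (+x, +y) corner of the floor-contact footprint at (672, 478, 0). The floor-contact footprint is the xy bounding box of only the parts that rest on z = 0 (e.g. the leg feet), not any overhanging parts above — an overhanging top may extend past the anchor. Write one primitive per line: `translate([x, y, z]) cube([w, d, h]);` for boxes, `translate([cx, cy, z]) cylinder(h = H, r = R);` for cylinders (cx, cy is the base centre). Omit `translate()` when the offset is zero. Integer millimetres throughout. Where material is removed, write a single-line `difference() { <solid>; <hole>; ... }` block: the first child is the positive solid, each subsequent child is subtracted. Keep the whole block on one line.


difference() { translate([582, 388, 0]) cylinder(h = 1895, r = 90); translate([582, 388, 0]) cylinder(h = 1895, r = 27); }


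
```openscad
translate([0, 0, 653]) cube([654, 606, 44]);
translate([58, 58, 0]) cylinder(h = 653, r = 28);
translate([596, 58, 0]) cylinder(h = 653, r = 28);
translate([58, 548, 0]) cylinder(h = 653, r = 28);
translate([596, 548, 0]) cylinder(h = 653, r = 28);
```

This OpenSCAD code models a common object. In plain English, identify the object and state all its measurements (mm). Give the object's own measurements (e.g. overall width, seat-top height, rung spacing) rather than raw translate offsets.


A table: top 654 mm (x) × 606 mm (y), 44 mm thick, upper face at z = 697 mm, on four round legs of 56 mm diameter, each leg's bounding box inset 30 mm from the nearest pair of top edges from z = 0 to the bottom of the top.


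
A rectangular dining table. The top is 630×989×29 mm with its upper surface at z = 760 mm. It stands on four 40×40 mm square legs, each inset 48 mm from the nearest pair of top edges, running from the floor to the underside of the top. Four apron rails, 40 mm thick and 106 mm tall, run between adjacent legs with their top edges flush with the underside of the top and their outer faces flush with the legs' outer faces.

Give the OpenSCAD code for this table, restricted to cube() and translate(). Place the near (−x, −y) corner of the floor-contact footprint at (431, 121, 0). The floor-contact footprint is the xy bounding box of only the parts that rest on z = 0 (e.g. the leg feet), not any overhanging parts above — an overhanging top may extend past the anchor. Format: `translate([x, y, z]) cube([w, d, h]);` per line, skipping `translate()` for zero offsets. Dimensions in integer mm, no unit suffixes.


// leg_h = 760 - 29 = 731
// apron z = 731 - 106 = 625
translate([383, 73, 731]) cube([630, 989, 29]);
translate([431, 121, 0]) cube([40, 40, 731]);
translate([925, 121, 0]) cube([40, 40, 731]);
translate([431, 974, 0]) cube([40, 40, 731]);
translate([925, 974, 0]) cube([40, 40, 731]);
translate([471, 121, 625]) cube([454, 40, 106]);
translate([471, 974, 625]) cube([454, 40, 106]);
translate([431, 161, 625]) cube([40, 813, 106]);
translate([925, 161, 625]) cube([40, 813, 106]);


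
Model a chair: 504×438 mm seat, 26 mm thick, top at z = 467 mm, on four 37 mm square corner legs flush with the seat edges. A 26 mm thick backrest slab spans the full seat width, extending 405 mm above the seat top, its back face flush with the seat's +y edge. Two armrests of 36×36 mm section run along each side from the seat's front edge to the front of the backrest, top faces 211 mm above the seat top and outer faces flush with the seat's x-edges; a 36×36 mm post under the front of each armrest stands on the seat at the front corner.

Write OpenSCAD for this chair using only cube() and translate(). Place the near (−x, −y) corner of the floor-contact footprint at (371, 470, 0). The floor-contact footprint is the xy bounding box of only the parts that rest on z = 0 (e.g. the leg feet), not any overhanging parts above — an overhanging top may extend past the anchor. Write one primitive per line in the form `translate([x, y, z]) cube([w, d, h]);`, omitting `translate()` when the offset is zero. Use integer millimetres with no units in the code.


// leg_h = 467 - 26 = 441
// arm post h = 211 - 36 = 175
translate([371, 470, 441]) cube([504, 438, 26]);
translate([371, 470, 0]) cube([37, 37, 441]);
translate([838, 470, 0]) cube([37, 37, 441]);
translate([371, 871, 0]) cube([37, 37, 441]);
translate([838, 871, 0]) cube([37, 37, 441]);
translate([371, 882, 467]) cube([504, 26, 405]);
translate([371, 470, 642]) cube([36, 412, 36]);
translate([839, 470, 642]) cube([36, 412, 36]);
translate([371, 470, 467]) cube([36, 36, 175]);
translate([839, 470, 467]) cube([36, 36, 175]);


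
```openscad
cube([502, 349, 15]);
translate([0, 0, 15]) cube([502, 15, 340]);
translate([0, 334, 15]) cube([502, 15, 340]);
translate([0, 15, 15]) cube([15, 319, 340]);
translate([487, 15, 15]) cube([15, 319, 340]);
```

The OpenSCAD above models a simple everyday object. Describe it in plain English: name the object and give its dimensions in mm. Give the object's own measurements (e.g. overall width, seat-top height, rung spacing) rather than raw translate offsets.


An open-topped rectangular box: outside dimensions 502×349×355 mm, with a uniform wall and base thickness of 15 mm. The base is a full 502×349 slab on the floor; four walls sit on top of the base. The front and back walls (the −y and +y sides) span the full width; the two side walls fit between them.


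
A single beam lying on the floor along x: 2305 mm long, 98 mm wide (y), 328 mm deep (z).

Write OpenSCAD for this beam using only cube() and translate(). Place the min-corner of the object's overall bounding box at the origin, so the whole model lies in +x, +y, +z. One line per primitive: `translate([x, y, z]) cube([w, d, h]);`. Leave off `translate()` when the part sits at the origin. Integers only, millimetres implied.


cube([2305, 98, 328]);


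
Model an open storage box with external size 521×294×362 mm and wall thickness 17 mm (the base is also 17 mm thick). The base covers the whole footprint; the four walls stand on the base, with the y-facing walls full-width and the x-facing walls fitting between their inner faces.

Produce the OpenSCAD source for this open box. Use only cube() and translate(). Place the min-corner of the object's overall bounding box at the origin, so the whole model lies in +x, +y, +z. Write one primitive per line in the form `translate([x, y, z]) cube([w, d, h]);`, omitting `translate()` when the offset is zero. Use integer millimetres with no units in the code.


cube([521, 294, 17]);
translate([0, 0, 17]) cube([521, 17, 345]);
translate([0, 277, 17]) cube([521, 17, 345]);
translate([0, 17, 17]) cube([17, 260, 345]);
translate([504, 17, 17]) cube([17, 260, 345]);


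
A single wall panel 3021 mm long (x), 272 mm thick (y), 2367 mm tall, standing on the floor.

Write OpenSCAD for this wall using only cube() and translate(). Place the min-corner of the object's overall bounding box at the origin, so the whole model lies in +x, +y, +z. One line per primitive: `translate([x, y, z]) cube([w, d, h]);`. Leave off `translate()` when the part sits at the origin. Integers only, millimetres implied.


cube([3021, 272, 2367]);


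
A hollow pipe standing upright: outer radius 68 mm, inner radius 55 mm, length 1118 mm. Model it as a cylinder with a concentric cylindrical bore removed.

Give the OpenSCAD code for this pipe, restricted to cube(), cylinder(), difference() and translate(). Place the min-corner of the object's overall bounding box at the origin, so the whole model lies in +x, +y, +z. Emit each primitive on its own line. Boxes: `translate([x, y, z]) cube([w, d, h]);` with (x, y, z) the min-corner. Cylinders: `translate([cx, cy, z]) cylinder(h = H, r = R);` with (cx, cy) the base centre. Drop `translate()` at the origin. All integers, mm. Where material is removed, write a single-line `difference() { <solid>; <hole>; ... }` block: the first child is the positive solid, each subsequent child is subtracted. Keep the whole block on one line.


difference() { translate([68, 68, 0]) cylinder(h = 1118, r = 68); translate([68, 68, 0]) cylinder(h = 1118, r = 55); }


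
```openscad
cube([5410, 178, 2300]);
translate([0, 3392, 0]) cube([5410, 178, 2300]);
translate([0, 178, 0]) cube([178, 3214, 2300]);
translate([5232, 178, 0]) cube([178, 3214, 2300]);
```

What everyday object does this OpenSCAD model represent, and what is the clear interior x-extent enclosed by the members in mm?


A house (or room) frame. The interior width is 5054 mm.

Four 2300 mm walls enclosing a rectangle with no floor or roof — a room or house frame. Outside width is 5410 mm and wall thickness is 178 mm, so the interior width is 5410 − 2 × 178 = 5054 mm.


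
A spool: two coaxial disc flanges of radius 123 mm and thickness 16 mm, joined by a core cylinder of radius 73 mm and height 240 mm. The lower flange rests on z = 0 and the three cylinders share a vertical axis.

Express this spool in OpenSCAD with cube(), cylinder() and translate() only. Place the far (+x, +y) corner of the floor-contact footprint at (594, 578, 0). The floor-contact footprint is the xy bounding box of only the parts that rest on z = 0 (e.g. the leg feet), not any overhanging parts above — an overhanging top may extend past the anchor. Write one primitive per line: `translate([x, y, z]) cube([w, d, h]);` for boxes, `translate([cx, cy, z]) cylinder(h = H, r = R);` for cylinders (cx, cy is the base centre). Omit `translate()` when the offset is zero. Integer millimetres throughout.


translate([471, 455, 0]) cylinder(h = 16, r = 123);
translate([471, 455, 16]) cylinder(h = 240, r = 73);
translate([471, 455, 256]) cylinder(h = 16, r = 123);


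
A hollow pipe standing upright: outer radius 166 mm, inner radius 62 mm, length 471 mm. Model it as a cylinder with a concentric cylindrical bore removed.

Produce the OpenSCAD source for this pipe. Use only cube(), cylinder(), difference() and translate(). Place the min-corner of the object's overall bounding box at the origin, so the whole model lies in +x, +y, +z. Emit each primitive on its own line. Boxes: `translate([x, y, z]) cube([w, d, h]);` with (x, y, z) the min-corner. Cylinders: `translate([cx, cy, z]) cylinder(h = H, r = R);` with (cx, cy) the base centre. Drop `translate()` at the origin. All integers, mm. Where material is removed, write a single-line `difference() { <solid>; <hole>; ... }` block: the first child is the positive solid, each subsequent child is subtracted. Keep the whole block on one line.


difference() { translate([166, 166, 0]) cylinder(h = 471, r = 166); translate([166, 166, 0]) cylinder(h = 471, r = 62); }


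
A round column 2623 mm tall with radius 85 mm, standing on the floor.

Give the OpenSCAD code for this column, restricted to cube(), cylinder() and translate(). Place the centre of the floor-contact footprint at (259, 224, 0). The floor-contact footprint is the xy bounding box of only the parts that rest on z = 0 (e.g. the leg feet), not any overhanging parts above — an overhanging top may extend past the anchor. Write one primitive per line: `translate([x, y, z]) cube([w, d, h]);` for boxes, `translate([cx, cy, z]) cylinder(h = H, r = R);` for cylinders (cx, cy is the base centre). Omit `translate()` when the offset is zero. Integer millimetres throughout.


translate([259, 224, 0]) cylinder(h = 2623, r = 85);


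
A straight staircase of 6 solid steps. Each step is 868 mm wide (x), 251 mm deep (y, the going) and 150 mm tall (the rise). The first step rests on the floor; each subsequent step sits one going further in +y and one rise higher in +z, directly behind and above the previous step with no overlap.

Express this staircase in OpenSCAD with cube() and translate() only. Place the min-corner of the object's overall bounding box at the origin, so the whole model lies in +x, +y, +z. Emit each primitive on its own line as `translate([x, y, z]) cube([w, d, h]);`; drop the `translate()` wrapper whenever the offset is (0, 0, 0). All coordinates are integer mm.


cube([868, 251, 150]);
translate([0, 251, 150]) cube([868, 251, 150]);
translate([0, 502, 300]) cube([868, 251, 150]);
translate([0, 753, 450]) cube([868, 251, 150]);
translate([0, 1004, 600]) cube([868, 251, 150]);
translate([0, 1255, 750]) cube([868, 251, 150]);


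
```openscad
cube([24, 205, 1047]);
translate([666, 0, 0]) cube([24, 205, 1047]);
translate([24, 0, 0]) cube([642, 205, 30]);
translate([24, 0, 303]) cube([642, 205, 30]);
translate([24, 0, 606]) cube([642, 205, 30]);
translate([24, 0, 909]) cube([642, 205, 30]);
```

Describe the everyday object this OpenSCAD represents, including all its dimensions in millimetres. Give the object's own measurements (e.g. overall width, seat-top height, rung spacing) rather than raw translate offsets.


An open bookshelf. Two side panels, each 24 mm thick, 205 mm deep and 1047 mm tall, stand 690 mm apart (outside-to-outside). Between them sit 4 shelves, each 30 mm thick and 205 mm deep, spanning the full gap between the sides. The bottom shelf rests on the floor (its underside at z = 0) and the clear gap between one shelf's top and the next shelf's underside is 273 mm.


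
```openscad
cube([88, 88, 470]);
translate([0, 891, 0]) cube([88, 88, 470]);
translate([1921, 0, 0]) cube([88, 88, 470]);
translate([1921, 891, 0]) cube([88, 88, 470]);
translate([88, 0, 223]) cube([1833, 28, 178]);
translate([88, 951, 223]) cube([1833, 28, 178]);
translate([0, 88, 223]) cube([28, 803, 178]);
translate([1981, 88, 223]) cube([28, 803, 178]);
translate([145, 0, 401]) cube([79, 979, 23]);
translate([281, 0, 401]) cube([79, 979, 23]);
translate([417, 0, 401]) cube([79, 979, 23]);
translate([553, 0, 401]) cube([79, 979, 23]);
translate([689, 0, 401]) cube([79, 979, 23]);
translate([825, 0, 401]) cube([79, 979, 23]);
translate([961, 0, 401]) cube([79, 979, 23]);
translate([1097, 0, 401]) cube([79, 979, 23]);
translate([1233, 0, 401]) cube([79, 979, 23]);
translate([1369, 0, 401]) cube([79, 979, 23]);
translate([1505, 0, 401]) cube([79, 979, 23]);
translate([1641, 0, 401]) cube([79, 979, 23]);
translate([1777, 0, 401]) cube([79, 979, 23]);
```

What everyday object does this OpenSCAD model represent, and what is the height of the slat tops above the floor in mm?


A bed frame. The slat-top height is 424 mm.

Four posts, four rails, and a row of slats — a bed frame. Slats sit on the rails at z = 223 + 178 = 401; with slat thickness 23, the top is 424 mm.


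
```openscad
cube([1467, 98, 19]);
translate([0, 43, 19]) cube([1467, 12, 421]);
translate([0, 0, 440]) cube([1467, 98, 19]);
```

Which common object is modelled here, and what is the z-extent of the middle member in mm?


An I-beam. The web height is 421 mm.

Two wide flanges with a thin centred web — an I-beam. Overall 459 mm minus two 19 mm flanges gives a web of 459 − 2·19 = 421 mm.


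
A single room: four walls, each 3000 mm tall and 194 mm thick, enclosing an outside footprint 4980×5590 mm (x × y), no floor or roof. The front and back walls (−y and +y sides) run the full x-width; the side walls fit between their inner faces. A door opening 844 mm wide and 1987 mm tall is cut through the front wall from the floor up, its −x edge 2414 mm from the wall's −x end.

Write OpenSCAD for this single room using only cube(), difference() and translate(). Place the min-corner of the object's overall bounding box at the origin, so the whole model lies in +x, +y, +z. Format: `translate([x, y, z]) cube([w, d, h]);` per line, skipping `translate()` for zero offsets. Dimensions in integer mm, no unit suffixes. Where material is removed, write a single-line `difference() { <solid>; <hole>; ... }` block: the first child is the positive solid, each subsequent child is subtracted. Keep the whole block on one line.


difference() { cube([4980, 194, 3000]); translate([2414, 0, 0]) cube([844, 194, 1987]); }
translate([0, 5396, 0]) cube([4980, 194, 3000]);
translate([0, 194, 0]) cube([194, 5202, 3000]);
translate([4786, 194, 0]) cube([194, 5202, 3000]);


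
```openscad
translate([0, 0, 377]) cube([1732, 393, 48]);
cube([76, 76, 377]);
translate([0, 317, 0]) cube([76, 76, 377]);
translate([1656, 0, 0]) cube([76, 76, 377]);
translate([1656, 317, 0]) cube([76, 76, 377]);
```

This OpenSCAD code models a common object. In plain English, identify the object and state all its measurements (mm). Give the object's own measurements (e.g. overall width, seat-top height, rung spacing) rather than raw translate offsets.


A long wooden bench with a 1732 mm (x) × 393 mm (y) seat, 48 mm thick, its top surface 425 mm above the floor. Four 76 mm square legs at the seat corners, flush with the edges, run from z = 0 to the seat underside.


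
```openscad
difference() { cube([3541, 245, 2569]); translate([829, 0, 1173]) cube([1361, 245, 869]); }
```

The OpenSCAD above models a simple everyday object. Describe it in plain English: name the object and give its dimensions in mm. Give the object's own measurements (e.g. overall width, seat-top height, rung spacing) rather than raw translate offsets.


A wall 3541 mm long (x), 245 mm thick (y), 2569 mm tall, with a rectangular window opening cut through it. The opening is 1361 mm wide and 869 mm tall; its sill is at z = 1173 mm and its near (−x) edge is 829 mm from the wall's −x end. The opening passes through the full wall thickness.


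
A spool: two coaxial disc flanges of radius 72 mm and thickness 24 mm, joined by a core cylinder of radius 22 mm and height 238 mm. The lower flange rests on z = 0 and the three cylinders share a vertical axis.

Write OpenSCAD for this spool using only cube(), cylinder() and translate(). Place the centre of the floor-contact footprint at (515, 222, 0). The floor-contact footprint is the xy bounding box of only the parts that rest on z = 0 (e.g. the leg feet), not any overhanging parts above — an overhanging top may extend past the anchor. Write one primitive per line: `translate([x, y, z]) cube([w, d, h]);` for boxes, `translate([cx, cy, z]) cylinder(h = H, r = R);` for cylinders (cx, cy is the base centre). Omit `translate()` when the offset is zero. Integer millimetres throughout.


translate([515, 222, 0]) cylinder(h = 24, r = 72);
translate([515, 222, 24]) cylinder(h = 238, r = 22);
translate([515, 222, 262]) cylinder(h = 24, r = 72);


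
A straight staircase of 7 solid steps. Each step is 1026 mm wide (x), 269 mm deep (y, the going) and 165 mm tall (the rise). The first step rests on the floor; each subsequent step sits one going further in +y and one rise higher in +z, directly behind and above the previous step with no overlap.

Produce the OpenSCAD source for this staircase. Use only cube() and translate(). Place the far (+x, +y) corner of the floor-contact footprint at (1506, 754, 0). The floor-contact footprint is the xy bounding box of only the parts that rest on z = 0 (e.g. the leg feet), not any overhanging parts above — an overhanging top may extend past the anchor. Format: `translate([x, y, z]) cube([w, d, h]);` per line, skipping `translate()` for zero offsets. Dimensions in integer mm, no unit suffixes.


translate([480, 485, 0]) cube([1026, 269, 165]);
translate([480, 754, 165]) cube([1026, 269, 165]);
translate([480, 1023, 330]) cube([1026, 269, 165]);
translate([480, 1292, 495]) cube([1026, 269, 165]);
translate([480, 1561, 660]) cube([1026, 269, 165]);
translate([480, 1830, 825]) cube([1026, 269, 165]);
translate([480, 2099, 990]) cube([1026, 269, 165]);


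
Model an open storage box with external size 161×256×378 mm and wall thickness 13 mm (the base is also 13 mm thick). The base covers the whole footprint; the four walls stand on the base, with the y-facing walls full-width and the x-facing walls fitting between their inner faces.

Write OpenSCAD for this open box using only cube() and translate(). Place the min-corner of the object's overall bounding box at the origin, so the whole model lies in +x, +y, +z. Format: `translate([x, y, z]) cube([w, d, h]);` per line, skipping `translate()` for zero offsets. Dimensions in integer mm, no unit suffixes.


cube([161, 256, 13]);
translate([0, 0, 13]) cube([161, 13, 365]);
translate([0, 243, 13]) cube([161, 13, 365]);
translate([0, 13, 13]) cube([13, 230, 365]);
translate([148, 13, 13]) cube([13, 230, 365]);


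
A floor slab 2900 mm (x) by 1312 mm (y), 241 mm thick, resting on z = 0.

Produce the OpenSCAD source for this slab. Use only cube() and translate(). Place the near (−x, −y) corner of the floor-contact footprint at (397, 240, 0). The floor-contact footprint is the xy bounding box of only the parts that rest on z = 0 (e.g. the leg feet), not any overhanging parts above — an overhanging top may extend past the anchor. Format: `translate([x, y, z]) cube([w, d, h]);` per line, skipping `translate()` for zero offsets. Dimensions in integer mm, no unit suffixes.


translate([397, 240, 0]) cube([2900, 1312, 241]);


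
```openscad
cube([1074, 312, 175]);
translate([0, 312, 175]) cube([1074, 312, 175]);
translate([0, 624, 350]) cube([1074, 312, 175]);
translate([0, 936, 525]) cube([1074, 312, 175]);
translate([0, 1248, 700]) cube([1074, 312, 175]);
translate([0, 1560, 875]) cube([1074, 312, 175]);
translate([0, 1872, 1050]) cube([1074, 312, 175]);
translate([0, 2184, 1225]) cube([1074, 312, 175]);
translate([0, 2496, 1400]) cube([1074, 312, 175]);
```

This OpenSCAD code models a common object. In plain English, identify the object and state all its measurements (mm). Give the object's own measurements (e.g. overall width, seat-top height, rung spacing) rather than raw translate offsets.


A straight staircase of 9 solid steps. Each step is 1074 mm wide (x), 312 mm deep (y, the going) and 175 mm tall (the rise). The first step rests on the floor; each subsequent step sits one going further in +y and one rise higher in +z, directly behind and above the previous step with no overlap.
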